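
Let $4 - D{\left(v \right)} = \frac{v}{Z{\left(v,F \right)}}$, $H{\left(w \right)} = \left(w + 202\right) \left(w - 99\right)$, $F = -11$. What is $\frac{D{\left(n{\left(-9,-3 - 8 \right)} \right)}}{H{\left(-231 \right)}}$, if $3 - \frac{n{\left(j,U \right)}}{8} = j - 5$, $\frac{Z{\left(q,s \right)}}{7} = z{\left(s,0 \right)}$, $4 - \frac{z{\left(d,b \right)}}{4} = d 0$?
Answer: $\frac{13}{44660} \approx 0.00029109$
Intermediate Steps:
$z{\left(d,b \right)} = 16$ ($z{\left(d,b \right)} = 16 - 4 d 0 = 16 - 0 = 16 + 0 = 16$)
$Z{\left(q,s \right)} = 112$ ($Z{\left(q,s \right)} = 7 \cdot 16 = 112$)
$H{\left(w \right)} = \left(-99 + w\right) \left(202 + w\right)$ ($H{\left(w \right)} = \left(202 + w\right) \left(-99 + w\right) = \left(-99 + w\right) \left(202 + w\right)$)
$n{\left(j,U \right)} = 64 - 8 j$ ($n{\left(j,U \right)} = 24 - 8 \left(j - 5\right) = 24 - 8 \left(-5 + j\right) = 24 - \left(-40 + 8 j\right) = 64 - 8 j$)
$D{\left(v \right)} = 4 - \frac{v}{112}$
$\frac{D{\left(n{\left(-9,-3 - 8 \right)} \right)}}{H{\left(-231 \right)}} = \frac{4 - \frac{64 - -72}{112}}{-19998 + \left(-231\right)^{2} + 103 \left(-231\right)} = \frac{4 - \frac{64 + 72}{112}}{-19998 + 53361 - 23793} = \frac{4 - \frac{17}{14}}{9570} = \left(4 - \frac{17}{14}\right) \frac{1}{9570} = \frac{39}{14} \cdot \frac{1}{9570} = \frac{13}{44660}$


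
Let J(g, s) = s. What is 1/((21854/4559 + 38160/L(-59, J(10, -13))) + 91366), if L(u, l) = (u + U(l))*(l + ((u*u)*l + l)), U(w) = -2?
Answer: 1399116069/127838364886328 ≈ 1.0944e-5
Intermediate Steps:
L(u, l) = (-2 + u)*(2*l + l*u²) (L(u, l) = (u - 2)*(l + ((u*u)*l + l)) = (-2 + u)*(l + (u²*l + l)) = (-2 + u)*(l + (l*u² + l)) = (-2 + u)*(l + (l + l*u²)) = (-2 + u)*(2*l + l*u²))
1/((21854/4559 + 38160/L(-59, J(10, -13))) + 91366) = 1/((21854/4559 + 38160/((-13*(-4 + (-59)³ - 2*(-59)² + 2*(-59))))) + 91366) = 1/((21854*(1/4559) + 38160/((-13*(-4 - 205379 - 2*3481 - 118)))) + 91366) = 1/((21854/4559 + 38160/((-13*(-4 - 205379 - 6962 - 118)))) + 91366) = 1/((21854/4559 + 38160/((-13*(-212463)))) + 91366) = 1/((21854/4559 + 38160/2762019) + 91366) = 1/((21854/4559 + 38160*(1/2762019)) + 91366) = 1/((21854/4559 + 4240/306891) + 91366) = 1/(6726126074/1399116069 + 91366) = 1/(127838364886328/1399116069) = 1399116069/127838364886328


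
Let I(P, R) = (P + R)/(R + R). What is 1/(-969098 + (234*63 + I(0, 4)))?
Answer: -2/1908711 ≈ -1.0478e-6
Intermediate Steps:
I(P, R) = (P + R)/(2*R) (I(P, R) = (P + R)/((2*R)) = (P + R)*(1/(2*R)) = (P + R)/(2*R))
1/(-969098 + (234*63 + I(0, 4))) = 1/(-969098 + (234*63 + (½)*(0 + 4)/4)) = 1/(-969098 + (14742 + (½)*(¼)*4)) = 1/(-969098 + (14742 + ½)) = 1/(-969098 + 29485/2) = 1/(-1908711/2) = -2/1908711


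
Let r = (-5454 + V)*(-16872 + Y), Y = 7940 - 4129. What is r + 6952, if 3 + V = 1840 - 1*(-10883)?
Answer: -94894274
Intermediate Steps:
Y = 3811
V = 12720 (V = -3 + (1840 - 1*(-10883)) = -3 + (1840 + 10883) = -3 + 12723 = 12720)
r = -94901226 (r = (-5454 + 12720)*(-16872 + 3811) = 7266*(-13061) = -94901226)
r + 6952 = -94901226 + 6952 = -94894274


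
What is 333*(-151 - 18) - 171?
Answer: -56448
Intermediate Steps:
333*(-151 - 18) - 171 = 333*(-169) - 171 = -56277 - 171 = -56448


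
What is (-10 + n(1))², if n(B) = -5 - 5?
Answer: 400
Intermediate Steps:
n(B) = -10
(-10 + n(1))² = (-10 - 10)² = (-20)² = 400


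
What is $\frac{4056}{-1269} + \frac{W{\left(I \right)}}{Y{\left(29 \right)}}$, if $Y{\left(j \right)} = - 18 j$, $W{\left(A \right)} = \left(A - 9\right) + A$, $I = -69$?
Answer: $- \frac{71507}{24534} \approx -2.9146$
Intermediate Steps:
$W{\left(A \right)} = -9 + 2 A$ ($W{\left(A \right)} = \left(A - 9\right) + A = \left(-9 + A\right) + A = -9 + 2 A$)
$\frac{4056}{-1269} + \frac{W{\left(I \right)}}{Y{\left(29 \right)}} = \frac{4056}{-1269} + \frac{-9 + 2 \left(-69\right)}{\left(-18\right) 29} = 4056 \left(- \frac{1}{1269}\right) + \frac{-9 - 138}{-522} = - \frac{1352}{423} - - \frac{49}{174} = - \frac{1352}{423} + \frac{49}{174} = - \frac{71507}{24534}$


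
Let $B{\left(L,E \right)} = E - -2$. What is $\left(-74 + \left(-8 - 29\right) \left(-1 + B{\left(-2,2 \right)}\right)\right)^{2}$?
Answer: $34225$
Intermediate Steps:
$B{\left(L,E \right)} = 2 + E$ ($B{\left(L,E \right)} = E + 2 = 2 + E$)
$\left(-74 + \left(-8 - 29\right) \left(-1 + B{\left(-2,2 \right)}\right)\right)^{2} = \left(-74 + \left(-8 - 29\right) \left(-1 + \left(2 + 2\right)\right)\right)^{2} = \left(-74 - 37 \left(-1 + 4\right)\right)^{2} = \left(-74 - 111\right)^{2} = \left(-185\right)^{2} = 34225$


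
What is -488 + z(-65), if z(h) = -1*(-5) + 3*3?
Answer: -474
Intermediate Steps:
z(h) = 14 (z(h) = 5 + 9 = 14)
-488 + z(-65) = -488 + 14 = -474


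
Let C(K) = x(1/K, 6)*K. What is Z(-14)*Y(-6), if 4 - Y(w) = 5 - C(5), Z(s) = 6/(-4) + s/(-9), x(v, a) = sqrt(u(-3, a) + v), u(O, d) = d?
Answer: -1/18 + sqrt(155)/18 ≈ 0.63611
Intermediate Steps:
x(v, a) = sqrt(a + v)
C(K) = K*sqrt(6 + 1/K) (C(K) = sqrt(6 + 1/K)*K = K*sqrt(6 + 1/K))
Z(s) = -3/2 - s/9 (Z(s) = 6*(-1/4) + s*(-1/9) = -3/2 - s/9)
Y(w) = -1 + sqrt(155) (Y(w) = 4 - (5 - 5*sqrt(6 + 1/5)) = 4 - (5 - 5*sqrt(31/5)) = 4 - (5 - 5*sqrt(155)/5) = 4 - (5 - sqrt(155)) = 4 + (-5 + sqrt(155)) = -1 + sqrt(155))
Z(-14)*Y(-6) = (-3/2 - 1/9*(-14))*(-1 + sqrt(155)) = (-3/2 + 14/9)*(-1 + sqrt(155)) = (-1 + sqrt(155))/18 = -1/18 + sqrt(155)/18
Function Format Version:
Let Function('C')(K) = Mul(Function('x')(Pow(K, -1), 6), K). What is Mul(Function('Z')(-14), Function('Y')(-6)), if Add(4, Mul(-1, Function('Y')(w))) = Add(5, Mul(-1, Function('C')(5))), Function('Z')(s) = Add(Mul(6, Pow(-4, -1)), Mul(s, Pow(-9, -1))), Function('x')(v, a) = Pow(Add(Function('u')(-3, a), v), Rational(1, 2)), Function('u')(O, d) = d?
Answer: Add(Rational(-1, 18), Mul(Rational(1, 18), Pow(155, Rational(1, 2)))) ≈ 0.63611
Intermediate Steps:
Function('x')(v, a) = Pow(Add(a, v), Rational(1, 2))
Function('C')(K) = Mul(K, Pow(Add(6, Pow(K, -1)), Rational(1, 2))) (Function('C')(K) = Mul(Pow(Add(6, Pow(K, -1)), Rational(1, 2)), K) = Mul(K, Pow(Add(6, Pow(K, -1)), Rational(1, 2))))
Function('Z')(s) = Add(Rational(-3, 2), Mul(Rational(-1, 9), s)) (Function('Z')(s) = Add(Mul(6, Rational(-1, 4)), Mul(s, Rational(-1, 9))) = Add(Rational(-3, 2), Mul(Rational(-1, 9), s)))
Function('Y')(w) = Add(-1, Pow(155, Rational(1, 2))) (Function('Y')(w) = Add(4, Mul(-1, Add(5, Mul(-1, Mul(5, Pow(Add(6, Pow(5, -1)), Rational(1, 2))))))) = Add(4, Mul(-1, Add(5, Mul(-1, Mul(5, Pow(Add(6, Rational(1, 5)), Rational(1, 2))))))) = Add(4, Mul(-1, Add(5, Mul(-1, Mul(5, Pow(Rational(31, 5), Rational(1, 2))))))) = Add(4, Mul(-1, Add(5, Mul(-1, Mul(5, Mul(Rational(1, 5), Pow(155, Rational(1, 2)))))))) = Add(4, Mul(-1, Add(5, Mul(-1, Pow(155, Rational(1, 2)))))) = Add(4, Add(-5, Pow(155, Rational(1, 2)))) = Add(-1, Pow(155, Rational(1, 2))))
Mul(Function('Z')(-14), Function('Y')(-6)) = Mul(Add(Rational(-3, 2), Mul(Rational(-1, 9), -14)), Add(-1, Pow(155, Rational(1, 2)))) = Mul(Add(Rational(-3, 2), Rational(14, 9)), Add(-1, Pow(155, Rational(1, 2)))) = Mul(Rational(1, 18), Add(-1, Pow(155, Rational(1, 2)))) = Add(Rational(-1, 18), Mul(Rational(1, 18), Pow(155, Rational(1, 2))))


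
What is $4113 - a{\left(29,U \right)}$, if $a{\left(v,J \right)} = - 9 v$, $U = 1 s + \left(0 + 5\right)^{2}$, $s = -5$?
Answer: $4374$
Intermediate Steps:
$U = 20$ ($U = 1 \left(-5\right) + \left(0 + 5\right)^{2} = -5 + 5^{2} = -5 + 25 = 20$)
$4113 - a{\left(29,U \right)} = 4113 - \left(-9\right) 29 = 4113 - -261 = 4113 + 261 = 4374$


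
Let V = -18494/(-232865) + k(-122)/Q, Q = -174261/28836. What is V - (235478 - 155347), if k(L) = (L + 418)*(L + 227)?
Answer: -1153451542021827/13526429255 ≈ -85274.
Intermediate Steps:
k(L) = (227 + L)*(418 + L) (k(L) = (418 + L)*(227 + L) = (227 + L)*(418 + L))
Q = -58087/9612 (Q = -174261*1/28836 = -58087/9612 ≈ -6.0432)
V = -69565239389422/13526429255 (V = -18494/(-232865) + (94886 + (-122)² + 645*(-122))/(-58087/9612) = -18494*(-1/232865) + (94886 + 14884 - 78690)*(-9612/58087) = 18494/232865 + 31080*(-9612/58087) = 18494/232865 - 298740960/58087 = -69565239389422/13526429255 ≈ -5142.9)
V - (235478 - 155347) = -69565239389422/13526429255 - (235478 - 155347) = -69565239389422/13526429255 - 1*80131 = -69565239389422/13526429255 - 80131 = -1153451542021827/13526429255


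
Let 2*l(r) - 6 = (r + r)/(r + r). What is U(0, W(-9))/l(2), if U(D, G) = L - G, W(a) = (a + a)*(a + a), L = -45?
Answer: -738/7 ≈ -105.43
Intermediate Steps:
W(a) = 4*a² (W(a) = (2*a)*(2*a) = 4*a²)
U(D, G) = -45 - G
l(r) = 7/2 (l(r) = 3 + ((r + r)/(r + r))/2 = 3 + ((2*r)/((2*r)))/2 = 3 + ((2*r)*(1/(2*r)))/2 = 3 + (½)*1 = 3 + ½ = 7/2)
U(0, W(-9))/l(2) = (-45 - 4*(-9)²)/(7/2) = (-45 - 4*81)*(2/7) = (-45 - 1*324)*(2/7) = (-45 - 324)*(2/7) = -369*2/7 = -738/7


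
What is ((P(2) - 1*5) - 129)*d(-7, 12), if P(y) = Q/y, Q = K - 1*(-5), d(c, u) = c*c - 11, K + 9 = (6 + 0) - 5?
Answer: -5149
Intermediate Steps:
K = -8 (K = -9 + ((6 + 0) - 5) = -9 + (6 - 5) = -9 + 1 = -8)
d(c, u) = -11 + c² (d(c, u) = c² - 11 = -11 + c²)
Q = -3 (Q = -8 - 1*(-5) = -8 + 5 = -3)
P(y) = -3/y
((P(2) - 1*5) - 129)*d(-7, 12) = ((-3/2 - 1*5) - 129)*(-11 + (-7)²) = ((-3*½ - 5) - 129)*(-11 + 49) = ((-3/2 - 5) - 129)*38 = (-13/2 - 129)*38 = -271/2*38 = -5149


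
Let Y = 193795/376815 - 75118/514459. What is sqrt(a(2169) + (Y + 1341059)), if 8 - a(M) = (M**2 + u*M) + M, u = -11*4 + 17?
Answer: I*sqrt(4971245076120600992694457401)/38771173617 ≈ 1818.5*I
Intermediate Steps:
Y = 14278798547/38771173617 (Y = 193795*(1/376815) - 75118*1/514459 = 38759/75363 - 75118/514459 = 14278798547/38771173617 ≈ 0.36828)
u = -27 (u = -44 + 17 = -27)
a(M) = 8 - M**2 + 26*M (a(M) = 8 - ((M**2 - 27*M) + M) = 8 - (M**2 - 26*M) = 8 + (-M**2 + 26*M) = 8 - M**2 + 26*M)
sqrt(a(2169) + (Y + 1341059)) = sqrt((8 - 1*2169**2 + 26*2169) + (14278798547/38771173617 + 1341059)) = sqrt((8 - 1*4704561 + 56394) + 51994445598438950/38771173617) = sqrt((8 - 4704561 + 56394) + 51994445598438950/38771173617) = sqrt(-4648159 + 51994445598438950/38771173617) = sqrt(-128220133989982153/38771173617) = I*sqrt(4971245076120600992694457401)/38771173617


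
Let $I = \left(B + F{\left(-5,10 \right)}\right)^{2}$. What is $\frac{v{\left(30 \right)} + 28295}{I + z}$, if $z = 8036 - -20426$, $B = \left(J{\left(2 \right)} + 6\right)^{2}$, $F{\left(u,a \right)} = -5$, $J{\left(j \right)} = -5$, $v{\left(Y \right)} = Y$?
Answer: $\frac{28325}{28478} \approx 0.99463$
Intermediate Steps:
$B = 1$ ($B = \left(-5 + 6\right)^{2} = 1^{2} = 1$)
$z = 28462$ ($z = 8036 + 20426 = 28462$)
$I = 16$ ($I = \left(1 - 5\right)^{2} = \left(-4\right)^{2} = 16$)
$\frac{v{\left(30 \right)} + 28295}{I + z} = \frac{30 + 28295}{16 + 28462} = \frac{28325}{28478}$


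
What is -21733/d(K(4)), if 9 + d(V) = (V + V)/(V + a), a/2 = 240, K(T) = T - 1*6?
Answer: 5194187/2153 ≈ 2412.5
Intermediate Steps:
K(T) = -6 + T (K(T) = T - 6 = -6 + T)
a = 480 (a = 2*240 = 480)
d(V) = -9 + 2*V/(480 + V) (d(V) = -9 + (V + V)/(V + 480) = -9 + (2*V)/(480 + V) = -9 + 2*V/(480 + V))
-21733/d(K(4)) = -21733*(480 + (-6 + 4))/(-4320 - 7*(-6 + 4)) = -21733*(480 - 2)/(-4320 - 7*(-2)) = -21733*478/(-4320 + 14) = -21733/((1/478)*(-4306)) = -21733/(-2153/239) = -21733*(-239/2153) = 5194187/2153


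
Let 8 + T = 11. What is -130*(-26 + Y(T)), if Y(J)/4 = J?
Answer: 1820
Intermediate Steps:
T = 3 (T = -8 + 11 = 3)
Y(J) = 4*J
-130*(-26 + Y(T)) = -130*(-26 + 4*3) = -130*(-26 + 12) = -130*(-14) = 1820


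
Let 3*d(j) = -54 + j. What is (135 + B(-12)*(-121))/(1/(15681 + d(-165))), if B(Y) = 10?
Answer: -16778600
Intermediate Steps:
d(j) = -18 + j/3 (d(j) = (-54 + j)/3 = -18 + j/3)
(135 + B(-12)*(-121))/(1/(15681 + d(-165))) = (135 + 10*(-121))/(1/(15681 + (-18 + (⅓)*(-165)))) = (135 - 1210)/(1/(15681 + (-18 - 55))) = -1075/(1/(15681 - 73)) = -1075/(1/15608) = -1075/1/15608 = -1075*15608 = -16778600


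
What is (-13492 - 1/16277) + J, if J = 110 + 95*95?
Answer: -70918890/16277 ≈ -4357.0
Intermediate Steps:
J = 9135 (J = 110 + 9025 = 9135)
(-13492 - 1/16277) + J = (-13492 - 1/16277) + 9135 = -219609285/16277 + 9135 = -70918890/16277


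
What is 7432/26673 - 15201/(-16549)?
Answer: 528448441/441411477 ≈ 1.1972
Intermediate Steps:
7432/26673 - 15201/(-16549) = 7432*(1/26673) - 15201*(-1/16549) = 7432/26673 + 15201/16549 = 528448441/441411477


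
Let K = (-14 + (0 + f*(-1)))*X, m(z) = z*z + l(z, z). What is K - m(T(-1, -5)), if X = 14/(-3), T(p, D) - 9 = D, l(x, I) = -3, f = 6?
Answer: 241/3 ≈ 80.333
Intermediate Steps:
T(p, D) = 9 + D
X = -14/3 (X = 14*(-⅓) = -14/3 ≈ -4.6667)
m(z) = -3 + z² (m(z) = z*z - 3 = z² - 3 = -3 + z²)
K = 280/3 (K = (-14 + (0 + 6*(-1)))*(-14/3) = (-14 + (0 - 6))*(-14/3) = (-14 - 6)*(-14/3) = -20*(-14/3) = 280/3 ≈ 93.333)
K - m(T(-1, -5)) = 280/3 - (-3 + (9 - 5)²) = 280/3 - (-3 + 4²) = 280/3 - (-3 + 16) = 280/3 - 1*13 = 280/3 - 13 = 241/3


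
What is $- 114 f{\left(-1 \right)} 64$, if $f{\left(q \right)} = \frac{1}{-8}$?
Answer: $912$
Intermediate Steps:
$f{\left(q \right)} = - \frac{1}{8}$
$- 114 f{\left(-1 \right)} 64 = \left(-114\right) \left(- \frac{1}{8}\right) 64 = \frac{57}{4} \cdot 64 = 912$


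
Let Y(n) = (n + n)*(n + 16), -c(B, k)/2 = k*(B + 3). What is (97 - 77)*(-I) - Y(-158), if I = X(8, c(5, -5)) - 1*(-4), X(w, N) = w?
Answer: -45112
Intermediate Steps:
c(B, k) = -2*k*(3 + B) (c(B, k) = -2*k*(B + 3) = -2*k*(3 + B))
Y(n) = 2*n*(16 + n) (Y(n) = (2*n)*(16 + n) = 2*n*(16 + n))
I = 12 (I = 8 - 1*(-4) = 8 + 4 = 12)
(97 - 77)*(-I) - Y(-158) = (97 - 77)*(-1*12) - 2*(-158)*(16 - 158) = 20*(-12) - 2*(-158)*(-142) = -240 - 1*44872 = -240 - 44872 = -45112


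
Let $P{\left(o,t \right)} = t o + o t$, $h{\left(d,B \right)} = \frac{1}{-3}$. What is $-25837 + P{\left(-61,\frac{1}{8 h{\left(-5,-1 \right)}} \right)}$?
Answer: $- \frac{103165}{4} \approx -25791.0$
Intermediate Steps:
$h{\left(d,B \right)} = - \frac{1}{3}$
$P{\left(o,t \right)} = 2 o t$ ($P{\left(o,t \right)} = o t + o t = 2 o t$)
$-25837 + P{\left(-61,\frac{1}{8 h{\left(-5,-1 \right)}} \right)} = -25837 + 2 \left(-61\right) \frac{1}{8 \left(- \frac{1}{3}\right)} = -25837 + 2 \left(-61\right) \frac{1}{- \frac{8}{3}} = -25837 + 2 \left(-61\right) \left(- \frac{3}{8}\right) = -25837 + \frac{183}{4} = - \frac{103165}{4}$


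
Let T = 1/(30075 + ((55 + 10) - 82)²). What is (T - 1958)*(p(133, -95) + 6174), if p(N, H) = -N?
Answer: -359153827151/30364 ≈ -1.1828e+7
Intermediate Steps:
T = 1/30364 (T = 1/(30075 + (65 - 82)²) = 1/(30075 + (-17)²) = 1/(30075 + 289) = 1/30364 ≈ 3.2934e-5)
(T - 1958)*(p(133, -95) + 6174) = (1/30364 - 1958)*(-1*133 + 6174) = -59452711*(-133 + 6174)/30364 = -59452711/30364*6041 = -359153827151/30364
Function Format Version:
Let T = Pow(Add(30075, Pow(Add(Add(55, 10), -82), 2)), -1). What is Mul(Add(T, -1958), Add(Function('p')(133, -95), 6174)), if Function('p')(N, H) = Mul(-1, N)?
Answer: Rational(-359153827151, 30364) ≈ -1.1828e+7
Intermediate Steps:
T = Rational(1, 30364) (T = Pow(Add(30075, Pow(Add(65, -82), 2)), -1) = Pow(Add(30075, Pow(-17, 2)), -1) = Pow(Add(30075, 289), -1) = Pow(30364, -1) = Rational(1, 30364) ≈ 3.2934e-5)
Mul(Add(T, -1958), Add(Function('p')(133, -95), 6174)) = Mul(Add(Rational(1, 30364), -1958), Add(Mul(-1, 133), 6174)) = Mul(Rational(-59452711, 30364), Add(-133, 6174)) = Mul(Rational(-59452711, 30364), 6041) = Rational(-359153827151, 30364)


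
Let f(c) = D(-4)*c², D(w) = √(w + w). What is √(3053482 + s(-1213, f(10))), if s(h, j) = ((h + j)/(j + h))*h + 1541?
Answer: √3053810 ≈ 1747.5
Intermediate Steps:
D(w) = √2*√w (D(w) = √(2*w) = √2*√w)
f(c) = 2*I*√2*c² (f(c) = (√2*√(-4))*c² = (√2*(2*I))*c² = (2*I*√2)*c² = 2*I*√2*c²)
s(h, j) = 1541 + h (s(h, j) = ((h + j)/(h + j))*h + 1541 = 1*h + 1541 = h + 1541 = 1541 + h)
√(3053482 + s(-1213, f(10))) = √(3053482 + (1541 - 1213)) = √(3053482 + 328) = √3053810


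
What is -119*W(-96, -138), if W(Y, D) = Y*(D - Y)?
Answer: -479808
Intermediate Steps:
-119*W(-96, -138) = -(-11424)*(-138 - 1*(-96)) = -(-11424)*(-138 + 96) = -(-11424)*(-42) = -119*4032 = -479808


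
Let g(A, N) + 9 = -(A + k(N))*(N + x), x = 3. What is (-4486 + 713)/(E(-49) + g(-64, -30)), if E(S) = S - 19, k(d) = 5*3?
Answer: 539/200 ≈ 2.6950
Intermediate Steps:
k(d) = 15
g(A, N) = -9 - (3 + N)*(15 + A) (g(A, N) = -9 - (A + 15)*(N + 3) = -9 - (15 + A)*(3 + N) = -9 - (3 + N)*(15 + A))
E(S) = -19 + S
(-4486 + 713)/(E(-49) + g(-64, -30)) = (-4486 + 713)/((-19 - 49) + (-54 - 15*(-30) - 3*(-64) - 1*(-64)*(-30))) = -3773/(-68 + (-54 + 450 + 192 - 1920)) = -3773/(-68 - 1332) = -3773/(-1400) = -3773*(-1/1400) = 539/200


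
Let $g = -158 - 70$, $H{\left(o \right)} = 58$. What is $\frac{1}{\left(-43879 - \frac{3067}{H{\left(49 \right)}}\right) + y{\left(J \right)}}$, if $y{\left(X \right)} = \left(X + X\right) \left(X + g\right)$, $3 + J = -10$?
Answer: $- \frac{58}{2184621} \approx -2.6549 \cdot 10^{-5}$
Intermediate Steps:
$J = -13$ ($J = -3 - 10 = -13$)
$g = -228$ ($g = -158 - 70 = -228$)
$y{\left(X \right)} = 2 X \left(-228 + X\right)$ ($y{\left(X \right)} = \left(X + X\right) \left(X - 228\right) = 2 X \left(-228 + X\right)$)
$\frac{1}{\left(-43879 - \frac{3067}{H{\left(49 \right)}}\right) + y{\left(J \right)}} = \frac{1}{\left(-43879 - \frac{3067}{58}\right) + 2 \left(-13\right) \left(-228 - 13\right)} = \frac{1}{\left(-43879 - \frac{3067}{58}\right) + 2 \left(-13\right) \left(-241\right)} = \frac{1}{\left(-43879 - \frac{3067}{58}\right) + 6266} = \frac{1}{- \frac{2548049}{58} + 6266} = \frac{1}{- \frac{2184621}{58}} = - \frac{58}{2184621}$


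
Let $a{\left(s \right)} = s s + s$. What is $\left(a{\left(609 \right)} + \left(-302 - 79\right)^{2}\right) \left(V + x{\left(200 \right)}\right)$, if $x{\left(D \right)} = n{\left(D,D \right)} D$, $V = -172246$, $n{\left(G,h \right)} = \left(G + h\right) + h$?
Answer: $-26992948146$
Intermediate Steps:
$n{\left(G,h \right)} = G + 2 h$
$x{\left(D \right)} = 3 D^{2}$ ($x{\left(D \right)} = \left(D + 2 D\right) D = 3 D D = 3 D^{2}$)
$a{\left(s \right)} = s + s^{2}$ ($a{\left(s \right)} = s^{2} + s = s + s^{2}$)
$\left(a{\left(609 \right)} + \left(-302 - 79\right)^{2}\right) \left(V + x{\left(200 \right)}\right) = \left(609 \left(1 + 609\right) + \left(-302 - 79\right)^{2}\right) \left(-172246 + 3 \cdot 200^{2}\right) = \left(609 \cdot 610 + \left(-381\right)^{2}\right) \left(-172246 + 3 \cdot 40000\right) = \left(371490 + 145161\right) \left(-172246 + 120000\right) = 516651 \left(-52246\right) = -26992948146$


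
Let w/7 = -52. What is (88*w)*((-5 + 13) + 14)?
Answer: -704704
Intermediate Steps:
w = -364 (w = 7*(-52) = -364)
(88*w)*((-5 + 13) + 14) = (88*(-364))*((-5 + 13) + 14) = -32032*(8 + 14) = -32032*22 = -704704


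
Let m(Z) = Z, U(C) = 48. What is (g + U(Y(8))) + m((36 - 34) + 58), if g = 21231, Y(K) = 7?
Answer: 21339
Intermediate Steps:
(g + U(Y(8))) + m((36 - 34) + 58) = (21231 + 48) + ((36 - 34) + 58) = 21279 + (2 + 58) = 21279 + 60 = 21339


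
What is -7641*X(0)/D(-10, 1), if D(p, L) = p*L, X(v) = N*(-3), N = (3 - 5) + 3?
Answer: -22923/10 ≈ -2292.3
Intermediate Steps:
N = 1 (N = -2 + 3 = 1)
X(v) = -3 (X(v) = 1*(-3) = -3)
D(p, L) = L*p
-7641*X(0)/D(-10, 1) = -(-22923)/(1*(-10)) = -(-22923)/(-10) = -(-22923)*(-1)/10 = -7641*3/10 = -22923/10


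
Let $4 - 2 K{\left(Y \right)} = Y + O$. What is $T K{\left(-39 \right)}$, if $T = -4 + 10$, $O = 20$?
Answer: $69$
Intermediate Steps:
$K{\left(Y \right)} = -8 - \frac{Y}{2}$ ($K{\left(Y \right)} = 2 - \frac{Y + 20}{2} = 2 - \frac{20 + Y}{2} = 2 - \left(10 + \frac{Y}{2}\right) = -8 - \frac{Y}{2}$)
$T = 6$
$T K{\left(-39 \right)} = 6 \left(-8 - - \frac{39}{2}\right) = 6 \left(-8 + \frac{39}{2}\right) = 6 \cdot \frac{23}{2} = 69$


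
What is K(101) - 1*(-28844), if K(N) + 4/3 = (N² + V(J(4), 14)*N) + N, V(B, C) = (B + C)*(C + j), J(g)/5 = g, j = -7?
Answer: 189548/3 ≈ 63183.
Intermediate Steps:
J(g) = 5*g
V(B, C) = (-7 + C)*(B + C) (V(B, C) = (B + C)*(C - 7) = (B + C)*(-7 + C) = (-7 + C)*(B + C))
K(N) = -4/3 + N² + 239*N (K(N) = -4/3 + ((N² + (14² - 35*4 - 7*14 + (5*4)*14)*N) + N) = -4/3 + ((N² + (196 - 7*20 - 98 + 20*14)*N) + N) = -4/3 + ((N² + (196 - 140 - 98 + 280)*N) + N) = -4/3 + ((N² + 238*N) + N) = -4/3 + (N² + 239*N) = -4/3 + N² + 239*N)
K(101) - 1*(-28844) = (-4/3 + 101² + 239*101) - 1*(-28844) = (-4/3 + 10201 + 24139) + 28844 = 103016/3 + 28844 = 189548/3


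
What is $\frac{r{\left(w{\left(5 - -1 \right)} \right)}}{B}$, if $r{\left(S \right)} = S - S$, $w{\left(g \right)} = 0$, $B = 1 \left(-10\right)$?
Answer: $0$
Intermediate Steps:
$B = -10$
$r{\left(S \right)} = 0$
$\frac{r{\left(w{\left(5 - -1 \right)} \right)}}{B} = \frac{0}{-10} = 0 \left(- \frac{1}{10}\right) = 0$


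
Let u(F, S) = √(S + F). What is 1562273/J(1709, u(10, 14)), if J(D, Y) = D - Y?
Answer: 36574309/40009 + 42802*√6/40009 ≈ 916.77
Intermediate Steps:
u(F, S) = √(F + S)
1562273/J(1709, u(10, 14)) = 1562273/(1709 - √(10 + 14)) = 1562273/(1709 - √24) = 1562273/(1709 - 2*√6)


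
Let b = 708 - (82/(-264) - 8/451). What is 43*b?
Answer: 164839339/5412 ≈ 30458.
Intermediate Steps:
b = 3833473/5412 (b = 708 - (82*(-1/264) - 8*1/451) = 708 - (-41/132 - 8/451) = 708 - 1*(-1777/5412) = 708 + 1777/5412 = 3833473/5412 ≈ 708.33)
43*b = 43*(3833473/5412) = 164839339/5412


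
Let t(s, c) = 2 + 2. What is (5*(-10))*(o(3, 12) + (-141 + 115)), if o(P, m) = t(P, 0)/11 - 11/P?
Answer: 48350/33 ≈ 1465.2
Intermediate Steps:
t(s, c) = 4
o(P, m) = 4/11 - 11/P
(5*(-10))*(o(3, 12) + (-141 + 115)) = (5*(-10))*((4/11 - 11/3) + (-141 + 115)) = -50*((4/11 - 11*⅓) - 26) = -50*((4/11 - 11/3) - 26) = -50*(-109/33 - 26) = -50*(-967/33) = 48350/33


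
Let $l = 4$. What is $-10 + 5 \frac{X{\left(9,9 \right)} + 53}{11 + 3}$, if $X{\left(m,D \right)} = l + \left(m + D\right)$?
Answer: $\frac{235}{14} \approx 16.786$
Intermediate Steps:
$X{\left(m,D \right)} = 4 + D + m$ ($X{\left(m,D \right)} = 4 + \left(m + D\right) = 4 + \left(D + m\right) = 4 + D + m$)
$-10 + 5 \frac{X{\left(9,9 \right)} + 53}{11 + 3} = -10 + 5 \frac{\left(4 + 9 + 9\right) + 53}{11 + 3} = -10 + 5 \frac{22 + 53}{14} = -10 + 5 \cdot 75 \cdot \frac{1}{14} = -10 + 5 \cdot \frac{75}{14} = -10 + \frac{375}{14} = \frac{235}{14}$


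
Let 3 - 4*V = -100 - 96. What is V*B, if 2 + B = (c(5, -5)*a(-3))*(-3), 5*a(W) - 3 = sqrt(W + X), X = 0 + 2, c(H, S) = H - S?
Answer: -995 - 597*I/2 ≈ -995.0 - 298.5*I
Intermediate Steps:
V = 199/4 (V = 3/4 - (-100 - 96)/4 = 3/4 - 1/4*(-196) = 3/4 + 49 = 199/4 ≈ 49.750)
X = 2
a(W) = 3/5 + sqrt(2 + W)/5 (a(W) = 3/5 + sqrt(W + 2)/5 = 3/5 + sqrt(2 + W)/5)
B = -20 - 6*I (B = -2 + ((5 - 1*(-5))*(3/5 + sqrt(2 - 3)/5))*(-3) = -2 + ((5 + 5)*(3/5 + sqrt(-1)/5))*(-3) = -2 + (10*(3/5 + I/5))*(-3) = -2 + (6 + 2*I)*(-3) = -2 + (-18 - 6*I) = -20 - 6*I ≈ -20.0 - 6.0*I)
V*B = 199*(-20 - 6*I)/4 = -995 - 597*I/2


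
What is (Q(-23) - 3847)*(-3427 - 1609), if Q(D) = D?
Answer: 19489320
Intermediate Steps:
(Q(-23) - 3847)*(-3427 - 1609) = (-23 - 3847)*(-3427 - 1609) = -3870*(-5036) = 19489320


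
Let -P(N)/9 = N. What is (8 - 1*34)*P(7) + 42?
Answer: 1680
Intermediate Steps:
P(N) = -9*N
(8 - 1*34)*P(7) + 42 = (8 - 1*34)*(-9*7) + 42 = (8 - 34)*(-63) + 42 = -26*(-63) + 42 = 1638 + 42 = 1680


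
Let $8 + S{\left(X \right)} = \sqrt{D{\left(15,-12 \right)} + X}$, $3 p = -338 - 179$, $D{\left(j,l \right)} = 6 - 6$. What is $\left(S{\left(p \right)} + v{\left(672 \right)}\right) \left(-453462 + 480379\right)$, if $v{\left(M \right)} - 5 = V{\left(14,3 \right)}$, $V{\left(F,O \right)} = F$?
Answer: $296087 + \frac{26917 i \sqrt{1551}}{3} \approx 2.9609 \cdot 10^{5} + 3.5336 \cdot 10^{5} i$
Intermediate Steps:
$D{\left(j,l \right)} = 0$
$v{\left(M \right)} = 19$ ($v{\left(M \right)} = 5 + 14 = 19$)
$p = - \frac{517}{3}$ ($p = \frac{-338 - 179}{3} = \frac{1}{3} \left(-517\right) = - \frac{517}{3} \approx -172.33$)
$S{\left(X \right)} = -8 + \sqrt{X}$ ($S{\left(X \right)} = -8 + \sqrt{0 + X} = -8 + \sqrt{X}$)
$\left(S{\left(p \right)} + v{\left(672 \right)}\right) \left(-453462 + 480379\right) = \left(\left(-8 + \sqrt{- \frac{517}{3}}\right) + 19\right) \left(-453462 + 480379\right) = \left(\left(-8 + \frac{i \sqrt{1551}}{3}\right) + 19\right) 26917 = \left(11 + \frac{i \sqrt{1551}}{3}\right) 26917 = 296087 + \frac{26917 i \sqrt{1551}}{3}$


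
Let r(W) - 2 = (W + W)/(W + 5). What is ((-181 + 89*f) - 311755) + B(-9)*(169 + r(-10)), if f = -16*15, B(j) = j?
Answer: -334871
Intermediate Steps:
r(W) = 2 + 2*W/(5 + W) (r(W) = 2 + (W + W)/(W + 5) = 2 + (2*W)/(5 + W) = 2 + 2*W/(5 + W))
f = -240
((-181 + 89*f) - 311755) + B(-9)*(169 + r(-10)) = ((-181 + 89*(-240)) - 311755) - 9*(169 + 2*(5 + 2*(-10))/(5 - 10)) = ((-181 - 21360) - 311755) - 9*(169 + 2*(5 - 20)/(-5)) = (-21541 - 311755) - 9*(169 + 2*(-⅕)*(-15)) = -333296 - 9*(169 + 6) = -333296 - 9*175 = -333296 - 1575 = -334871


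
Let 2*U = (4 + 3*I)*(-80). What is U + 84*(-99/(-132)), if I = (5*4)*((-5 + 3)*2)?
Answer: 9503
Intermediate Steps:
I = -80 (I = 20*(-2*2) = 20*(-4) = -80)
U = 9440 (U = ((4 + 3*(-80))*(-80))/2 = ((4 - 240)*(-80))/2 = (-236*(-80))/2 = (½)*18880 = 9440)
U + 84*(-99/(-132)) = 9440 + 84*(-99/(-132)) = 9440 + 84*(-99*(-1/132)) = 9440 + 84*(¾) = 9440 + 63 = 9503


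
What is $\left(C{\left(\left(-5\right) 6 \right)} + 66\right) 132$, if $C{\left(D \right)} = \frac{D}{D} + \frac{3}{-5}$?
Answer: $\frac{43824}{5} \approx 8764.8$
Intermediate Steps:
$C{\left(D \right)} = \frac{2}{5}$ ($C{\left(D \right)} = 1 + 3 \left(- \frac{1}{5}\right) = 1 - \frac{3}{5} = \frac{2}{5}$)
$\left(C{\left(\left(-5\right) 6 \right)} + 66\right) 132 = \left(\frac{2}{5} + 66\right) 132 = \frac{332}{5} \cdot 132 = \frac{43824}{5}$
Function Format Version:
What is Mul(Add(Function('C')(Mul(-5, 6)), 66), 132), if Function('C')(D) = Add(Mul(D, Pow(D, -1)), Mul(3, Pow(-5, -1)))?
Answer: Rational(43824, 5) ≈ 8764.8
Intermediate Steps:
Function('C')(D) = Rational(2, 5) (Function('C')(D) = Add(1, Mul(3, Rational(-1, 5))) = Add(1, Rational(-3, 5)) = Rational(2, 5))
Mul(Add(Function('C')(Mul(-5, 6)), 66), 132) = Mul(Add(Rational(2, 5), 66), 132) = Mul(Rational(332, 5), 132) = Rational(43824, 5)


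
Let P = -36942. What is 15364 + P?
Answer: -21578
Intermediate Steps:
15364 + P = 15364 - 36942 = -21578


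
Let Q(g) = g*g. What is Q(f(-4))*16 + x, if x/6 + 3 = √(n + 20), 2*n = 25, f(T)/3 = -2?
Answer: 558 + 3*√130 ≈ 592.21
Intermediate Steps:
f(T) = -6 (f(T) = 3*(-2) = -6)
n = 25/2 (n = (½)*25 = 25/2 ≈ 12.500)
x = -18 + 3*√130 (x = -18 + 6*√(25/2 + 20) = -18 + 6*√(65/2) = -18 + 6*(√130/2) = -18 + 3*√130 ≈ 16.205)
Q(g) = g²
Q(f(-4))*16 + x = (-6)²*16 + (-18 + 3*√130) = 36*16 + (-18 + 3*√130) = 576 + (-18 + 3*√130) = 558 + 3*√130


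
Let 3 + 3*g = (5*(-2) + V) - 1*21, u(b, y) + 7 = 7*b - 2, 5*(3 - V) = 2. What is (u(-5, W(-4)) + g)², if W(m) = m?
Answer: 667489/225 ≈ 2966.6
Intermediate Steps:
V = 13/5 (V = 3 - ⅕*2 = 3 - ⅖ = 13/5 ≈ 2.6000)
u(b, y) = -9 + 7*b (u(b, y) = -7 + (7*b - 2) = -7 + (-2 + 7*b) = -9 + 7*b)
g = -157/15 (g = -1 + ((5*(-2) + 13/5) - 1*21)/3 = -1 + ((-10 + 13/5) - 21)/3 = -1 + (-37/5 - 21)/3 = -1 + (⅓)*(-142/5) = -1 - 142/15 = -157/15 ≈ -10.467)
(u(-5, W(-4)) + g)² = ((-9 + 7*(-5)) - 157/15)² = ((-9 - 35) - 157/15)² = (-44 - 157/15)² = (-817/15)² = 667489/225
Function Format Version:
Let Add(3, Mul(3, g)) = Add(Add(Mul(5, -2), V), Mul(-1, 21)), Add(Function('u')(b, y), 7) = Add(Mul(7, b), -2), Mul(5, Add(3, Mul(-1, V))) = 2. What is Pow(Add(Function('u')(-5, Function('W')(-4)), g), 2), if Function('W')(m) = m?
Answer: Rational(667489, 225) ≈ 2966.6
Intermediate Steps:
V = Rational(13, 5) (V = Add(3, Mul(Rational(-1, 5), 2)) = Add(3, Rational(-2, 5)) = Rational(13, 5) ≈ 2.6000)
Function('u')(b, y) = Add(-9, Mul(7, b)) (Function('u')(b, y) = Add(-7, Add(Mul(7, b), -2)) = Add(-7, Add(-2, Mul(7, b))) = Add(-9, Mul(7, b)))
g = Rational(-157, 15) (g = Add(-1, Mul(Rational(1, 3), Add(Add(Mul(5, -2), Rational(13, 5)), Mul(-1, 21)))) = Add(-1, Mul(Rational(1, 3), Add(Add(-10, Rational(13, 5)), -21))) = Add(-1, Mul(Rational(1, 3), Add(Rational(-37, 5), -21))) = Add(-1, Mul(Rational(1, 3), Rational(-142, 5))) = Add(-1, Rational(-142, 15)) = Rational(-157, 15) ≈ -10.467)
Pow(Add(Function('u')(-5, Function('W')(-4)), g), 2) = Pow(Add(Add(-9, Mul(7, -5)), Rational(-157, 15)), 2) = Pow(Add(Add(-9, -35), Rational(-157, 15)), 2) = Pow(Add(-44, Rational(-157, 15)), 2) = Pow(Rational(-817, 15), 2) = Rational(667489, 225)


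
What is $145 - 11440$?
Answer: $-11295$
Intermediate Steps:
$145 - 11440 = -11295$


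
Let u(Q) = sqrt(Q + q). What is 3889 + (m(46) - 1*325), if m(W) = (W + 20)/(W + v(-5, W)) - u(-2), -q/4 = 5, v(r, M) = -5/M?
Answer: 7526640/2111 - I*sqrt(22) ≈ 3565.4 - 4.6904*I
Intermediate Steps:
q = -20 (q = -4*5 = -20)
u(Q) = sqrt(-20 + Q) (u(Q) = sqrt(Q - 20) = sqrt(-20 + Q))
m(W) = (20 + W)/(W - 5/W) - I*sqrt(22) (m(W) = (W + 20)/(W - 5/W) - sqrt(-20 - 2) = (20 + W)/(W - 5/W) - sqrt(-22) = (20 + W)/(W - 5/W) - I*sqrt(22))
3889 + (m(46) - 1*325) = 3889 + ((-1*46*(-20 - 1*46 + I*46*sqrt(22)) + 5*I*sqrt(22))/(-5 + 46**2) - 1*325) = 3889 + ((-1*46*(-20 - 46 + 46*I*sqrt(22)) + 5*I*sqrt(22))/(-5 + 2116) - 325) = 3889 + ((-1*46*(-66 + 46*I*sqrt(22)) + 5*I*sqrt(22))/2111 - 325) = 3889 + (((3036 - 2116*I*sqrt(22)) + 5*I*sqrt(22))/2111 - 325) = 3889 + ((3036 - 2111*I*sqrt(22))/2111 - 325) = 3889 + ((3036/2111 - I*sqrt(22)) - 325) = 3889 + (-683039/2111 - I*sqrt(22)) = 7526640/2111 - I*sqrt(22)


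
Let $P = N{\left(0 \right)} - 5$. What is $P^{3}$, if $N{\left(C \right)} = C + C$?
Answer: $-125$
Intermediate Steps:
$N{\left(C \right)} = 2 C$
$P = -5$ ($P = 2 \cdot 0 - 5 = 0 - 5 = -5$)
$P^{3} = \left(-5\right)^{3} = -125$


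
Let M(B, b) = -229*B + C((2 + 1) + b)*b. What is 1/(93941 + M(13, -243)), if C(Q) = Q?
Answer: 1/149284 ≈ 6.6986e-6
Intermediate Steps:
M(B, b) = -229*B + b*(3 + b) (M(B, b) = -229*B + ((2 + 1) + b)*b = -229*B + (3 + b)*b = -229*B + b*(3 + b))
1/(93941 + M(13, -243)) = 1/(93941 + (-229*13 - 243*(3 - 243))) = 1/(93941 + (-2977 - 243*(-240))) = 1/(93941 + (-2977 + 58320)) = 1/(93941 + 55343) = 1/149284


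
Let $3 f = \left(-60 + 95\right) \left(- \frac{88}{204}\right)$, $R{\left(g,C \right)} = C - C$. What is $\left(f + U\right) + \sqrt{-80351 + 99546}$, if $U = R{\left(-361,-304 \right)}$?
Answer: $- \frac{770}{153} + \sqrt{19195} \approx 133.51$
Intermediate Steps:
$R{\left(g,C \right)} = 0$
$f = - \frac{770}{153}$ ($f = \frac{\left(-60 + 95\right) \left(- \frac{88}{204}\right)}{3} = \frac{35 \left(\left(-88\right) \frac{1}{204}\right)}{3} = \frac{35 \left(- \frac{22}{51}\right)}{3} = \frac{1}{3} \left(- \frac{770}{51}\right) = - \frac{770}{153} \approx -5.0327$)
$U = 0$
$\left(f + U\right) + \sqrt{-80351 + 99546} = \left(- \frac{770}{153} + 0\right) + \sqrt{-80351 + 99546} = - \frac{770}{153} + \sqrt{19195}$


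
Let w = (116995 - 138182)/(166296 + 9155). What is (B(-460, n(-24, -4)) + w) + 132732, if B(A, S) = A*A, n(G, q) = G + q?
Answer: 60413372545/175451 ≈ 3.4433e+5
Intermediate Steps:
B(A, S) = A**2
w = -21187/175451 ≈ -0.12076
(B(-460, n(-24, -4)) + w) + 132732 = ((-460)**2 - 21187/175451) + 132732 = (211600 - 21187/175451) + 132732 = 37125410413/175451 + 132732 = 60413372545/175451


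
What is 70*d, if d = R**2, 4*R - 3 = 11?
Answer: 1715/2 ≈ 857.50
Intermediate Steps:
R = 7/2 (R = 3/4 + (1/4)*11 = 3/4 + 11/4 = 7/2 ≈ 3.5000)
d = 49/4 (d = (7/2)**2 = 49/4 ≈ 12.250)
70*d = 70*(49/4) = 1715/2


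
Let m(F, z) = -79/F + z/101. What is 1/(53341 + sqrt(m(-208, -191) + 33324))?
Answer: 1120587728/59772569960405 - 28*sqrt(18758183691)/59772569960405 ≈ 1.8683e-5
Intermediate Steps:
m(F, z) = -79/F + z/101 (m(F, z) = -79/F + z*(1/101) = -79/F + z/101)
1/(53341 + sqrt(m(-208, -191) + 33324)) = 1/(53341 + sqrt((-79/(-208) + (1/101)*(-191)) + 33324)) = 1/(53341 + sqrt((-79*(-1/208) - 191/101) + 33324)) = 1/(53341 + sqrt((79/208 - 191/101) + 33324)) = 1/(53341 + sqrt(-31749/21008 + 33324)) = 1/(53341 + sqrt(700038843/21008)) = 1/(53341 + 7*sqrt(18758183691)/5252)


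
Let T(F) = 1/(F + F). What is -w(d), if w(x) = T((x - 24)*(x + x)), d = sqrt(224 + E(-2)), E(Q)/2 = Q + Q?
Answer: 1/1440 + sqrt(6)/2160 ≈ 0.0018285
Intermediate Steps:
E(Q) = 4*Q (E(Q) = 2*(Q + Q) = 2*(2*Q) = 4*Q)
d = 6*sqrt(6) (d = sqrt(224 + 4*(-2)) = sqrt(224 - 8) = sqrt(216) = 6*sqrt(6) ≈ 14.697)
T(F) = 1/(2*F)
w(x) = 1/(4*x*(-24 + x)) (w(x) = 1/(2*(((x - 24)*(x + x)))) = 1/(2*(((-24 + x)*(2*x)))) = 1/(2*((2*x*(-24 + x)))) = (1/(2*x*(-24 + x)))/2 = 1/(4*x*(-24 + x)))
-w(d) = -1/(4*(6*sqrt(6))*(-24 + 6*sqrt(6))) = -sqrt(6)/36/(4*(-24 + 6*sqrt(6))) = -sqrt(6)/(144*(-24 + 6*sqrt(6)))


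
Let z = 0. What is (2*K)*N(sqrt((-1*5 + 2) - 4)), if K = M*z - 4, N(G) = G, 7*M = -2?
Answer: -8*I*sqrt(7) ≈ -21.166*I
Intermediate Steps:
M = -2/7 (M = (1/7)*(-2) = -2/7 ≈ -0.28571)
K = -4 (K = -2/7*0 - 4 = 0 - 4 = -4)
(2*K)*N(sqrt((-1*5 + 2) - 4)) = (2*(-4))*sqrt((-1*5 + 2) - 4) = -8*sqrt((-5 + 2) - 4) = -8*sqrt(-3 - 4) = -8*I*sqrt(7)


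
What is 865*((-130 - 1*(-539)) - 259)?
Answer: 129750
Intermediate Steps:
865*((-130 - 1*(-539)) - 259) = 865*((-130 + 539) - 259) = 865*(409 - 259) = 865*150 = 129750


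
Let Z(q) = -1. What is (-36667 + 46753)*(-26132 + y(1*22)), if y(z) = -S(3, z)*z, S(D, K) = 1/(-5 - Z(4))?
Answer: -263511879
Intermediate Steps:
S(D, K) = -1/4 (S(D, K) = 1/(-5 - 1*(-1)) = 1/(-5 + 1) = 1/(-4) = -1/4)
y(z) = z/4 (y(z) = -(-1)*z/4 = z/4)
(-36667 + 46753)*(-26132 + y(1*22)) = (-36667 + 46753)*(-26132 + (1*22)/4) = 10086*(-26132 + (1/4)*22) = 10086*(-26132 + 11/2) = 10086*(-52253/2) = -263511879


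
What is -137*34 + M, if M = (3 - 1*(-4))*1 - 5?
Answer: -4656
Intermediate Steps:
M = 2 (M = (3 + 4)*1 - 5 = 7*1 - 5 = 7 - 5 = 2)
-137*34 + M = -137*34 + 2 = -4658 + 2 = -4656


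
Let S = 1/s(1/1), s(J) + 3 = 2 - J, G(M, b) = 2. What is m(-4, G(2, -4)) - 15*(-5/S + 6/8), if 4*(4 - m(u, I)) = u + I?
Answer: -627/4 ≈ -156.75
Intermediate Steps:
s(J) = -1 - J (s(J) = -3 + (2 - J) = -1 - J)
S = -1/2 (S = 1/(-1 - 1/1) = 1/(-1 - 1*1) = 1/(-1 - 1) = 1/(-2) = -1/2 ≈ -0.50000)
m(u, I) = 4 - I/4 - u/4 (m(u, I) = 4 - (u + I)/4 = 4 - (I + u)/4 = 4 + (-I/4 - u/4) = 4 - I/4 - u/4)
m(-4, G(2, -4)) - 15*(-5/S + 6/8) = (4 - 1/4*2 - 1/4*(-4)) - 15*(-5/(-1/2) + 6/8) = (4 - 1/2 + 1) - 15*(-5*(-2) + 6*(1/8)) = 9/2 - 15*(10 + 3/4) = 9/2 - 15*43/4 = 9/2 - 645/4 = -627/4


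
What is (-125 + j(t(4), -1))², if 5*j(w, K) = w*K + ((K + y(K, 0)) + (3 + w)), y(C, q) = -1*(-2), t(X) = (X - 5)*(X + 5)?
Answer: 385641/25 ≈ 15426.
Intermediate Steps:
t(X) = (-5 + X)*(5 + X)
y(C, q) = 2
j(w, K) = 1 + K/5 + w/5 + K*w/5 (j(w, K) = (w*K + ((K + 2) + (3 + w)))/5 = (K*w + ((2 + K) + (3 + w)))/5 = (K*w + (5 + K + w))/5 = (5 + K + w + K*w)/5 = 1 + K/5 + w/5 + K*w/5)
(-125 + j(t(4), -1))² = (-125 + (1 + (⅕)*(-1) + (-25 + 4²)/5 + (⅕)*(-1)*(-25 + 4²)))² = (-125 + (1 - ⅕ + (-25 + 16)/5 + (⅕)*(-1)*(-25 + 16)))² = (-125 + (1 - ⅕ + (⅕)*(-9) + (⅕)*(-1)*(-9)))² = (-125 + (1 - ⅕ - 9/5 + 9/5))² = (-125 + ⅘)² = (-621/5)² = 385641/25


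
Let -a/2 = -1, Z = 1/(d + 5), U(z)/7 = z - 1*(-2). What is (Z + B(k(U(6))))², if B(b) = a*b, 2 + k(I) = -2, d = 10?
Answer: 14161/225 ≈ 62.938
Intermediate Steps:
U(z) = 14 + 7*z (U(z) = 7*(z - 1*(-2)) = 7*(z + 2) = 7*(2 + z) = 14 + 7*z)
k(I) = -4 (k(I) = -2 - 2 = -4)
Z = 1/15 (Z = 1/(10 + 5) = 1/15 ≈ 0.066667)
a = 2 (a = -2*(-1) = 2)
B(b) = 2*b
(Z + B(k(U(6))))² = (1/15 + 2*(-4))² = (1/15 - 8)² = (-119/15)² = 14161/225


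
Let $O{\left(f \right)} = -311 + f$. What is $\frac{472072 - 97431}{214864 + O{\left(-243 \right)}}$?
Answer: $\frac{374641}{214310} \approx 1.7481$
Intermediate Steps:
$\frac{472072 - 97431}{214864 + O{\left(-243 \right)}} = \frac{472072 - 97431}{214864 - 554} = \frac{374641}{214864 - 554} = \frac{374641}{214310}$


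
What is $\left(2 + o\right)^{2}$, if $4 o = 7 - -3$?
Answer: $\frac{81}{4} \approx 20.25$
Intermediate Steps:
$o = \frac{5}{2}$ ($o = \frac{7 - -3}{4} = \frac{7 + 3}{4} = \frac{1}{4} \cdot 10 = \frac{5}{2} \approx 2.5$)
$\left(2 + o\right)^{2} = \left(2 + \frac{5}{2}\right)^{2} = \left(\frac{9}{2}\right)^{2} = \frac{81}{4}$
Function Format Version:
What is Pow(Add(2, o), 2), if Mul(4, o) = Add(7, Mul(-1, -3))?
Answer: Rational(81, 4) ≈ 20.250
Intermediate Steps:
o = Rational(5, 2) (o = Mul(Rational(1, 4), Add(7, Mul(-1, -3))) = Mul(Rational(1, 4), Add(7, 3)) = Mul(Rational(1, 4), 10) = Rational(5, 2) ≈ 2.5000)
Pow(Add(2, o), 2) = Pow(Add(2, Rational(5, 2)), 2) = Pow(Rational(9, 2), 2) = Rational(81, 4)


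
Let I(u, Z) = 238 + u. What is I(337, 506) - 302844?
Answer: -302269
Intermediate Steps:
I(337, 506) - 302844 = (238 + 337) - 302844 = 575 - 302844 = -302269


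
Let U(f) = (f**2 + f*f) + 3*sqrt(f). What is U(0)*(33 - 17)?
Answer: 0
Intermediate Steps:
U(f) = 2*f**2 + 3*sqrt(f) (U(f) = (f**2 + f**2) + 3*sqrt(f) = 2*f**2 + 3*sqrt(f))
U(0)*(33 - 17) = (2*0**2 + 3*sqrt(0))*(33 - 17) = (2*0 + 3*0)*16 = (0 + 0)*16 = 0*16 = 0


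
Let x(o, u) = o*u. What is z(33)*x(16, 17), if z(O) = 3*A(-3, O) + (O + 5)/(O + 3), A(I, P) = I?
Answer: -19448/9 ≈ -2160.9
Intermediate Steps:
z(O) = -9 + (5 + O)/(3 + O) (z(O) = 3*(-3) + (O + 5)/(O + 3) = -9 + (5 + O)/(3 + O))
z(33)*x(16, 17) = (2*(-11 - 4*33)/(3 + 33))*(16*17) = (2*(-11 - 132)/36)*272 = (2*(1/36)*(-143))*272 = -143/18*272 = -19448/9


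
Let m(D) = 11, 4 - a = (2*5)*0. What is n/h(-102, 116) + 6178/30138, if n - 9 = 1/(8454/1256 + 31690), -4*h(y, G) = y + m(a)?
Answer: 16393907968229/27296058584613 ≈ 0.60060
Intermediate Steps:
a = 4 (a = 4 - 2*5*0 = 4 - 10*0 = 4 - 1*0 = 4 + 0 = 4)
h(y, G) = -11/4 - y/4 (h(y, G) = -(y + 11)/4 = -(11 + y)/4 = -11/4 - y/4)
n = 179150551/19905547 (n = 9 + 1/(8454/1256 + 31690) = 9 + 1/(8454*(1/1256) + 31690) = 9 + 1/(4227/628 + 31690) = 9 + 1/(19905547/628) = 9 + 628/19905547 = 179150551/19905547 ≈ 9.0000)
n/h(-102, 116) + 6178/30138 = 179150551/(19905547*(-11/4 - ¼*(-102))) + 6178/30138 = 179150551/(19905547*(-11/4 + 51/2)) + 6178*(1/30138) = 179150551/(19905547*(91/4)) + 3089/15069 = (179150551/19905547)*(4/91) + 3089/15069 = 716602204/1811404777 + 3089/15069 = 16393907968229/27296058584613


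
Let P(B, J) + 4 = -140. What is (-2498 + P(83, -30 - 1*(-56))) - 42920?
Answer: -45562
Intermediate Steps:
P(B, J) = -144 (P(B, J) = -4 - 140 = -144)
(-2498 + P(83, -30 - 1*(-56))) - 42920 = (-2498 - 144) - 42920 = -2642 - 42920 = -45562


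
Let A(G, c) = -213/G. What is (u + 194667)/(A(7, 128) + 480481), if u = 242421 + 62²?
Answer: 1543262/1681577 ≈ 0.91775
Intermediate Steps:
u = 246265 (u = 242421 + 3844 = 246265)
(u + 194667)/(A(7, 128) + 480481) = (246265 + 194667)/(-213/7 + 480481) = 440932/(-213*⅐ + 480481) = 440932/(-213/7 + 480481) = 440932/(3363154/7) = 440932*(7/3363154) = 1543262/1681577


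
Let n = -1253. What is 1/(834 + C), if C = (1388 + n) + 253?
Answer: 1/1222 ≈ 0.00081833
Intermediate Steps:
C = 388 (C = (1388 - 1253) + 253 = 135 + 253 = 388)
1/(834 + C) = 1/(834 + 388) = 1/1222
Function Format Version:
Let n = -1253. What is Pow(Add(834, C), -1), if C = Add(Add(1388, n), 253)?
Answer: Rational(1, 1222) ≈ 0.00081833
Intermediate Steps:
C = 388 (C = Add(Add(1388, -1253), 253) = Add(135, 253) = 388)
Pow(Add(834, C), -1) = Pow(Add(834, 388), -1) = Pow(1222, -1) = Rational(1, 1222)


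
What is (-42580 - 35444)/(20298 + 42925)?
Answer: -78024/63223 ≈ -1.2341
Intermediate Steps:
(-42580 - 35444)/(20298 + 42925) = -78024/63223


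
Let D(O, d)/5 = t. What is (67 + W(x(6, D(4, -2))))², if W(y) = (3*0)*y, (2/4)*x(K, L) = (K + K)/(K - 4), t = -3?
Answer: 4489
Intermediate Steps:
D(O, d) = -15 (D(O, d) = 5*(-3) = -15)
x(K, L) = 4*K/(-4 + K) (x(K, L) = 2*((K + K)/(K - 4)) = 2*((2*K)/(-4 + K)) = 2*(2*K/(-4 + K)) = 4*K/(-4 + K))
W(y) = 0 (W(y) = 0*y = 0)
(67 + W(x(6, D(4, -2))))² = (67 + 0)² = 67² = 4489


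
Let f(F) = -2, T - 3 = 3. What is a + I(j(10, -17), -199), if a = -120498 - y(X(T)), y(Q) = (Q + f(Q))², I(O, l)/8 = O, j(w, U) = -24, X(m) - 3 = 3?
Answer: -120706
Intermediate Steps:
T = 6 (T = 3 + 3 = 6)
X(m) = 6 (X(m) = 3 + 3 = 6)
I(O, l) = 8*O
y(Q) = (-2 + Q)² (y(Q) = (Q - 2)² = (-2 + Q)²)
a = -120514 (a = -120498 - (-2 + 6)² = -120498 - 1*4² = -120498 - 1*16 = -120498 - 16 = -120514)
a + I(j(10, -17), -199) = -120514 + 8*(-24) = -120514 - 192 = -120706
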